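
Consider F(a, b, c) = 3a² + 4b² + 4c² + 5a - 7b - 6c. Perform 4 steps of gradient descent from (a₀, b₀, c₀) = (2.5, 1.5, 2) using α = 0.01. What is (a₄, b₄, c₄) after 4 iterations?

(1.7691632, 1.3227456, 1.6454912)

∇F = (6a + 5, 8b - 7, 8c - 6)
Step 1: at (2.5, 1.5, 2), ∇F = (20, 5, 10) → (2.5, 1.5, 2) − 0.01·(20, 5, 10) = (2.3, 1.45, 1.9)
Step 2: at (2.3, 1.45, 1.9), ∇F = (18.8, 4.6, 9.2) → (2.3, 1.45, 1.9) − 0.01·(18.8, 4.6, 9.2) = (2.112, 1.404, 1.808)
Step 3: at (2.112, 1.404, 1.808), ∇F = (17.672, 4.232, 8.464) → (2.112, 1.404, 1.808) − 0.01·(17.672, 4.232, 8.464) = (1.93528, 1.36168, 1.72336)
Step 4: at (1.93528, 1.36168, 1.72336), ∇F = (16.61168, 3.89344, 7.78688) → (1.93528, 1.36168, 1.72336) − 0.01·(16.61168, 3.89344, 7.78688) = (1.7691632, 1.3227456, 1.6454912)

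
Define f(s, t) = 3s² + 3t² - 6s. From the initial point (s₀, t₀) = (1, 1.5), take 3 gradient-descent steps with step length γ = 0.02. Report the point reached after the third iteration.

∇f = (6s - 6, 6t)
Step 1: at (1, 1.5), ∇f = (0, 9) → (1, 1.5) − 0.02·(0, 9) = (1, 1.32)
Step 2: at (1, 1.32), ∇f = (0, 7.92) → (1, 1.32) − 0.02·(0, 7.92) = (1, 1.1616)
Step 3: at (1, 1.1616), ∇f = (0, 6.9696) → (1, 1.1616) − 0.02·(0, 6.9696) = (1, 1.022208)

(1, 1.022208)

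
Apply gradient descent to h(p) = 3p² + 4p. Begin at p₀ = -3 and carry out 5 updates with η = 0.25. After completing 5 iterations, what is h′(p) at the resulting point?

h′(p) = 6p + 4
p₁ = -3 − 0.25·(-14) = 0.5
p₂ = 0.5 − 0.25·7 = -1.25
p₃ = -1.25 − 0.25·(-3.5) = -0.375
p₄ = -0.375 − 0.25·1.75 = -0.8125
p₅ = -0.8125 − 0.25·(-0.875) = -0.59375
h′(p) at (-0.59375) = 0.4375

0.4375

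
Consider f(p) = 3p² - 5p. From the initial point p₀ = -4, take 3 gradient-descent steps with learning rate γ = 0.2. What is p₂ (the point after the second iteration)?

0.64

f′(p) = 6p - 5
Step 1: f′(-4) = -29; p₁ = -4 − 0.2·(-29) = 1.8
Step 2: f′(1.8) = 5.8; p₂ = 1.8 − 0.2·5.8 = 0.64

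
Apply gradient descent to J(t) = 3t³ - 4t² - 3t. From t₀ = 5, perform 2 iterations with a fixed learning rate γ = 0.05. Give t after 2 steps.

-13.1545

J′(t) = 9t² - 8t - 3
Step 1: J′(5) = 182; t₁ = 5 − 0.05·182 = -4.1
Step 2: J′(-4.1) = 181.09; t₂ = -4.1 − 0.05·181.09 = -13.1545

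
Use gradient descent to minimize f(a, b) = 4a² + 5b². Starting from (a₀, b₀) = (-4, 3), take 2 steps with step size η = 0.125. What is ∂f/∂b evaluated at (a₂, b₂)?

∇f = (8a, 10b)
(a₁, b₁) = (-4, 3) − 0.125·(-32, 30) = (0, -0.75)
(a₂, b₂) = (0, -0.75) − 0.125·(0, -7.5) = (0, 0.1875)
∂f/∂b at (0, 0.1875) = 1.875

1.875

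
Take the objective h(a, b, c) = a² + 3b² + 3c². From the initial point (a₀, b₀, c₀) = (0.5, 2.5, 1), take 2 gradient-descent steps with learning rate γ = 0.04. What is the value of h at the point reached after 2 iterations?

∇h = (2a, 6b, 6c)
Step 1: at (0.5, 2.5, 1), ∇h = (1, 15, 6) → (0.5, 2.5, 1) − 0.04·(1, 15, 6) = (0.46, 1.9, 0.76)
Step 2: at (0.46, 1.9, 0.76), ∇h = (0.92, 11.4, 4.56) → (0.46, 1.9, 0.76) − 0.04·(0.92, 11.4, 4.56) = (0.4232, 1.444, 0.5776)
h(0.4232, 1.444, 0.5776) = 7.43537152

7.43537152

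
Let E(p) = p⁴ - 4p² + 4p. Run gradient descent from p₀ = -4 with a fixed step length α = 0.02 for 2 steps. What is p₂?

0.37888

E′(p) = 4p³ - 8p + 4
Step 1: E′(-4) = -220; p₁ = -4 − 0.02·(-220) = 0.4
Step 2: E′(0.4) = 1.056; p₂ = 0.4 − 0.02·1.056 = 0.37888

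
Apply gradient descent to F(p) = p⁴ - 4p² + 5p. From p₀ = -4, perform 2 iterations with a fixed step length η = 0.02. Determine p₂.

0.33641024

F′(p) = 4p³ - 8p + 5
p₁ = -4 − 0.02·(-219) = 0.38
p₂ = 0.38 − 0.02·2.179488 = 0.33641024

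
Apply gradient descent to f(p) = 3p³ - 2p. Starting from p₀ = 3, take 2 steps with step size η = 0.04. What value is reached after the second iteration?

-0.089216

f′(p) = 9p² - 2
Step 1: f′(3) = 79; p₁ = 3 − 0.04·79 = -0.16
Step 2: f′(-0.16) = -1.7696; p₂ = -0.16 − 0.04·(-1.7696) = -0.089216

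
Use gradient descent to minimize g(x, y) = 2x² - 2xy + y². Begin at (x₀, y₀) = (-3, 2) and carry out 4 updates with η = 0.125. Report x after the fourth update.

∇g = (4x - 2y, -2x + 2y)
Step 1: at (-3, 2), ∇g = (-16, 10) → (-3, 2) − 0.125·(-16, 10) = (-1, 0.75)
Step 2: at (-1, 0.75), ∇g = (-5.5, 3.5) → (-1, 0.75) − 0.125·(-5.5, 3.5) = (-0.3125, 0.3125)
Step 3: at (-0.3125, 0.3125), ∇g = (-1.875, 1.25) → (-0.3125, 0.3125) − 0.125·(-1.875, 1.25) = (-0.078125, 0.15625)
Step 4: at (-0.078125, 0.15625), ∇g = (-0.625, 0.46875) → (-0.078125, 0.15625) − 0.125·(-0.625, 0.46875) = (0, 0.09765625)
x = 0

0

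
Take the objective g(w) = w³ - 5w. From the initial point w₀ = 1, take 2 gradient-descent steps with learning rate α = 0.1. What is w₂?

g′(w) = 3w² - 5
w₁ = 1 − 0.1·(-2) = 1.2
w₂ = 1.2 − 0.1·(-0.68) = 1.268

1.268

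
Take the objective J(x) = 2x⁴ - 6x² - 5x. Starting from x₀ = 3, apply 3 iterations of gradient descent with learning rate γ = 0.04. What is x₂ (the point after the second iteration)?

J′(x) = 8x³ - 12x - 5
x₁ = 3 − 0.04·175 = -4
x₂ = -4 − 0.04·(-469) = 14.76

14.76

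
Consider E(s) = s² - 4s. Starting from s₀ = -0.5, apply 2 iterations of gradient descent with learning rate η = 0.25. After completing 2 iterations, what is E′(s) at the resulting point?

-1.25

E′(s) = 2s - 4
s₁ = -0.5 − 0.25·(-5) = 0.75
s₂ = 0.75 − 0.25·(-2.5) = 1.375
E′(s) at (1.375) = -1.25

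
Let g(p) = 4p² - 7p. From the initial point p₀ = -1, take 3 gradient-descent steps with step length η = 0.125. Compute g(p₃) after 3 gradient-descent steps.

-3.0625

g′(p) = 8p - 7
Step 1: g′(-1) = -15; p₁ = -1 − 0.125·(-15) = 0.875
Step 2: g′(0.875) = 0; p₂ = 0.875 − 0.125·0 = 0.875
Step 3: g′(0.875) = 0; p₃ = 0.875 − 0.125·0 = 0.875
g(0.875) = -3.0625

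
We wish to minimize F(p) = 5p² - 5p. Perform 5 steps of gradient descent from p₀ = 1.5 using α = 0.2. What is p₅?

-0.5

F′(p) = 10p - 5
p₁ = 1.5 − 0.2·10 = -0.5
p₂ = -0.5 − 0.2·(-10) = 1.5
p₃ = 1.5 − 0.2·10 = -0.5
p₄ = -0.5 − 0.2·(-10) = 1.5
p₅ = 1.5 − 0.2·10 = -0.5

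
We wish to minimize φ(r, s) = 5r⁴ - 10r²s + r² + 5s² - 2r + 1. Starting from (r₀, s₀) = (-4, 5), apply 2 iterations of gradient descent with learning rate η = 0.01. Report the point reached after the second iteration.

(-12.7298, 7.891)

∇φ = (20r³ - 20rs + 2r - 2, -10r² + 10s)
Step 1: at (-4, 5), ∇φ = (-890, -110) → (-4, 5) − 0.01·(-890, -110) = (4.9, 6.1)
Step 2: at (4.9, 6.1), ∇φ = (1762.98, -179.1) → (4.9, 6.1) − 0.01·(1762.98, -179.1) = (-12.7298, 7.891)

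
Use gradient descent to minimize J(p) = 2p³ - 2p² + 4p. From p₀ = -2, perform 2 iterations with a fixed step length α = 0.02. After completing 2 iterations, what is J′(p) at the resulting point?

111.134901878784

J′(p) = 6p² - 4p + 4
Step 1: J′(-2) = 36; p₁ = -2 − 0.02·36 = -2.72
Step 2: J′(-2.72) = 59.2704; p₂ = -2.72 − 0.02·59.2704 = -3.905408
J′(p) at (-3.905408) = 111.134901878784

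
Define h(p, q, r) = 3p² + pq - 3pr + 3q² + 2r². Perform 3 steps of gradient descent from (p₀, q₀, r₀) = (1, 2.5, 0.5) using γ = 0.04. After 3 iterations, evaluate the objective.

4.030779073536

∇h = (6p + q - 3r, p + 6q, -3p + 4r)
Step 1: at (1, 2.5, 0.5), ∇h = (7, 16, -1) → (1, 2.5, 0.5) − 0.04·(7, 16, -1) = (0.72, 1.86, 0.54)
Step 2: at (0.72, 1.86, 0.54), ∇h = (4.56, 11.88, 0) → (0.72, 1.86, 0.54) − 0.04·(4.56, 11.88, 0) = (0.5376, 1.3848, 0.54)
Step 3: at (0.5376, 1.3848, 0.54), ∇h = (2.9904, 8.8464, 0.5472) → (0.5376, 1.3848, 0.54) − 0.04·(2.9904, 8.8464, 0.5472) = (0.417984, 1.030944, 0.518112)
h(0.417984, 1.030944, 0.518112) = 4.030779073536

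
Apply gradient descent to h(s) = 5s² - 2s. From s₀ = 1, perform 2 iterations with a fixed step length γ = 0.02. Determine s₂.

h′(s) = 10s - 2
s₁ = 1 − 0.02·8 = 0.84
s₂ = 0.84 − 0.02·6.4 = 0.712

0.712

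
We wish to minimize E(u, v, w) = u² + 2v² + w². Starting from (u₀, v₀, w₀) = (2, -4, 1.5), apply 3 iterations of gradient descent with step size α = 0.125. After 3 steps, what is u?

∇E = (2u, 4v, 2w)
Step 1: at (2, -4, 1.5), ∇E = (4, -16, 3) → (2, -4, 1.5) − 0.125·(4, -16, 3) = (1.5, -2, 1.125)
Step 2: at (1.5, -2, 1.125), ∇E = (3, -8, 2.25) → (1.5, -2, 1.125) − 0.125·(3, -8, 2.25) = (1.125, -1, 0.84375)
Step 3: at (1.125, -1, 0.84375), ∇E = (2.25, -4, 1.6875) → (1.125, -1, 0.84375) − 0.125·(2.25, -4, 1.6875) = (0.84375, -0.5, 0.6328125)
u = 0.84375

0.84375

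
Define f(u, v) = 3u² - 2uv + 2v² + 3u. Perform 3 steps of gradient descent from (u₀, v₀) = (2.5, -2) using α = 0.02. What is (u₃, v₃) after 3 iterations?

∇f = (6u - 2v + 3, -2u + 4v)
(u₁, v₁) = (2.5, -2) − 0.02·(22, -13) = (2.06, -1.74)
(u₂, v₂) = (2.06, -1.74) − 0.02·(18.84, -11.08) = (1.6832, -1.5184)
(u₃, v₃) = (1.6832, -1.5184) − 0.02·(16.136, -9.44) = (1.36048, -1.3296)

(1.36048, -1.3296)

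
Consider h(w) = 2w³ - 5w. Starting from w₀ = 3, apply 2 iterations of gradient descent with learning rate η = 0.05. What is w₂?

0.70925

h′(w) = 6w² - 5
Step 1: h′(3) = 49; w₁ = 3 − 0.05·49 = 0.55
Step 2: h′(0.55) = -3.185; w₂ = 0.55 − 0.05·(-3.185) = 0.70925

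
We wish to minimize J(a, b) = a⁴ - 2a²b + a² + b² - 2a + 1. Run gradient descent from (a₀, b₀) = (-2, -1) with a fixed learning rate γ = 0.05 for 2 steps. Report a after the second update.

∇J = (4a³ - 4ab + 2a - 2, -2a² + 2b)
(a₁, b₁) = (-2, -1) − 0.05·(-46, -10) = (0.3, -0.5)
(a₂, b₂) = (0.3, -0.5) − 0.05·(-0.692, -1.18) = (0.3346, -0.441)
a = 0.3346

0.3346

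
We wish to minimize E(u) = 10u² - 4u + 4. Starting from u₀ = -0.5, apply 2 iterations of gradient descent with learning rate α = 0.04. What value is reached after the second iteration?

0.172

E′(u) = 20u - 4
Step 1: E′(-0.5) = -14; u₁ = -0.5 − 0.04·(-14) = 0.06
Step 2: E′(0.06) = -2.8; u₂ = 0.06 − 0.04·(-2.8) = 0.172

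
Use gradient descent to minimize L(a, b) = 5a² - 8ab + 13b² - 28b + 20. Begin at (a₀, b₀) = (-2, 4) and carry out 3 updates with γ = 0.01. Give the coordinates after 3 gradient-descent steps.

∇L = (10a - 8b, -8a + 26b - 28)
Step 1: at (-2, 4), ∇L = (-52, 92) → (-2, 4) − 0.01·(-52, 92) = (-1.48, 3.08)
Step 2: at (-1.48, 3.08), ∇L = (-39.44, 63.92) → (-1.48, 3.08) − 0.01·(-39.44, 63.92) = (-1.0856, 2.4408)
Step 3: at (-1.0856, 2.4408), ∇L = (-30.3824, 44.1456) → (-1.0856, 2.4408) − 0.01·(-30.3824, 44.1456) = (-0.781776, 1.999344)

(-0.781776, 1.999344)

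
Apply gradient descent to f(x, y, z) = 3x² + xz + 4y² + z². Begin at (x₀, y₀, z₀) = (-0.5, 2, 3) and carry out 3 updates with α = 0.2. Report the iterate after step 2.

(-0.28, 0.72, 1.24)

∇f = (6x + z, 8y, x + 2z)
Step 1: at (-0.5, 2, 3), ∇f = (0, 16, 5.5) → (-0.5, 2, 3) − 0.2·(0, 16, 5.5) = (-0.5, -1.2, 1.9)
Step 2: at (-0.5, -1.2, 1.9), ∇f = (-1.1, -9.6, 3.3) → (-0.5, -1.2, 1.9) − 0.2·(-1.1, -9.6, 3.3) = (-0.28, 0.72, 1.24)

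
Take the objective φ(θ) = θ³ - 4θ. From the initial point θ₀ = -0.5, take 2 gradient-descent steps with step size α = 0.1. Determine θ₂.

φ′(θ) = 3θ² - 4
Step 1: φ′(-0.5) = -3.25; θ₁ = -0.5 − 0.1·(-3.25) = -0.175
Step 2: φ′(-0.175) = -3.908125; θ₂ = -0.175 − 0.1·(-3.908125) = 0.2158125

0.2158125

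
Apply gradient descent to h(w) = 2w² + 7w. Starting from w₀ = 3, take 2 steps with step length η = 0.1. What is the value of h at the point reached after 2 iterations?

-0.2768

h′(w) = 4w + 7
w₁ = 3 − 0.1·19 = 1.1
w₂ = 1.1 − 0.1·11.4 = -0.04
h(-0.04) = -0.2768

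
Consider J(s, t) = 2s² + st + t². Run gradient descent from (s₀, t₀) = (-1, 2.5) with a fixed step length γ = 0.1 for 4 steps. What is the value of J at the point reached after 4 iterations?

∇J = (4s + t, s + 2t)
(s₁, t₁) = (-1, 2.5) − 0.1·(-1.5, 4) = (-0.85, 2.1)
(s₂, t₂) = (-0.85, 2.1) − 0.1·(-1.3, 3.35) = (-0.72, 1.765)
(s₃, t₃) = (-0.72, 1.765) − 0.1·(-1.115, 2.81) = (-0.6085, 1.484)
(s₄, t₄) = (-0.6085, 1.484) − 0.1·(-0.95, 2.3595) = (-0.5135, 1.24805)
J(-0.5135, 1.24805) = 1.4441196275

1.4441196275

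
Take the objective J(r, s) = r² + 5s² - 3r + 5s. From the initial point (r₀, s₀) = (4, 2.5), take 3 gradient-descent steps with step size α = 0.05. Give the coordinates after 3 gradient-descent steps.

(3.3225, -0.125)

∇J = (2r - 3, 10s + 5)
(r₁, s₁) = (4, 2.5) − 0.05·(5, 30) = (3.75, 1)
(r₂, s₂) = (3.75, 1) − 0.05·(4.5, 15) = (3.525, 0.25)
(r₃, s₃) = (3.525, 0.25) − 0.05·(4.05, 7.5) = (3.3225, -0.125)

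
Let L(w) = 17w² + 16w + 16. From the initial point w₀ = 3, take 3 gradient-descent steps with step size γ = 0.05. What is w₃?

L′(w) = 34w + 16
w₁ = 3 − 0.05·118 = -2.9
w₂ = -2.9 − 0.05·(-82.6) = 1.23
w₃ = 1.23 − 0.05·57.82 = -1.661

-1.661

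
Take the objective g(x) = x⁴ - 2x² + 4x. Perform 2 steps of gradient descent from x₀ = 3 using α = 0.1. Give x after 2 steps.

127

g′(x) = 4x³ - 4x + 4
Step 1: g′(3) = 100; x₁ = 3 − 0.1·100 = -7
Step 2: g′(-7) = -1340; x₂ = -7 − 0.1·(-1340) = 127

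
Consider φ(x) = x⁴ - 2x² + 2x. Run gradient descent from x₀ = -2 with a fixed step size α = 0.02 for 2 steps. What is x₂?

φ′(x) = 4x³ - 4x + 2
x₁ = -2 − 0.02·(-22) = -1.56
x₂ = -1.56 − 0.02·(-6.945664) = -1.42108672

-1.42108672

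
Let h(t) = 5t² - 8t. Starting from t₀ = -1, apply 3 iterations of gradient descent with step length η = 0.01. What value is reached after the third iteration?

h′(t) = 10t - 8
Step 1: h′(-1) = -18; t₁ = -1 − 0.01·(-18) = -0.82
Step 2: h′(-0.82) = -16.2; t₂ = -0.82 − 0.01·(-16.2) = -0.658
Step 3: h′(-0.658) = -14.58; t₃ = -0.658 − 0.01·(-14.58) = -0.5122

-0.5122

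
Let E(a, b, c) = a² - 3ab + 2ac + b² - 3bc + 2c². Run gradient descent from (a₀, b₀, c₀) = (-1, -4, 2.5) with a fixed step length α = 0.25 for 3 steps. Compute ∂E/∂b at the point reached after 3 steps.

∇E = (2a - 3b + 2c, -3a + 2b - 3c, 2a - 3b + 4c)
(a₁, b₁, c₁) = (-1, -4, 2.5) − 0.25·(15, -12.5, 20) = (-4.75, -0.875, -2.5)
(a₂, b₂, c₂) = (-4.75, -0.875, -2.5) − 0.25·(-11.875, 20, -16.875) = (-1.78125, -5.875, 1.71875)
(a₃, b₃, c₃) = (-1.78125, -5.875, 1.71875) − 0.25·(17.5, -11.5625, 20.9375) = (-6.15625, -2.984375, -3.515625)
∂E/∂b at (-6.15625, -2.984375, -3.515625) = 23.046875

23.046875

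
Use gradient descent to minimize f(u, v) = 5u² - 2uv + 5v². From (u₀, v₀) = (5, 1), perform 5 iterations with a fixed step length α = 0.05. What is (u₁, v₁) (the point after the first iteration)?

(2.6, 1)

∇f = (10u - 2v, -2u + 10v)
(u₁, v₁) = (5, 1) − 0.05·(48, 0) = (2.6, 1)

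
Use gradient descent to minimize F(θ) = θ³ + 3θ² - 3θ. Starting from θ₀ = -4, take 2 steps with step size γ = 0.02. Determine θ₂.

F′(θ) = 3θ² + 6θ - 3
Step 1: F′(-4) = 21; θ₁ = -4 − 0.02·21 = -4.42
Step 2: F′(-4.42) = 29.0892; θ₂ = -4.42 − 0.02·29.0892 = -5.001784

-5.001784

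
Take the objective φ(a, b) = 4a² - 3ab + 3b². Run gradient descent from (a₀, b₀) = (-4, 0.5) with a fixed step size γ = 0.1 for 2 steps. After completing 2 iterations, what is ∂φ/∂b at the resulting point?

∇φ = (8a - 3b, -3a + 6b)
(a₁, b₁) = (-4, 0.5) − 0.1·(-33.5, 15) = (-0.65, -1)
(a₂, b₂) = (-0.65, -1) − 0.1·(-2.2, -4.05) = (-0.43, -0.595)
∂φ/∂b at (-0.43, -0.595) = -2.28

-2.28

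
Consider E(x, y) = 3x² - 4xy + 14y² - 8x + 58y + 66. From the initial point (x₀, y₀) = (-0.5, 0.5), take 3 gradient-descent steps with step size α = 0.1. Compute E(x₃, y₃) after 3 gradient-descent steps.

4216.921696

∇E = (6x - 4y - 8, -4x + 28y + 58)
Step 1: at (-0.5, 0.5), ∇E = (-13, 74) → (-0.5, 0.5) − 0.1·(-13, 74) = (0.8, -6.9)
Step 2: at (0.8, -6.9), ∇E = (24.4, -138.4) → (0.8, -6.9) − 0.1·(24.4, -138.4) = (-1.64, 6.94)
Step 3: at (-1.64, 6.94), ∇E = (-45.6, 258.88) → (-1.64, 6.94) − 0.1·(-45.6, 258.88) = (2.92, -18.948)
E(2.92, -18.948) = 4216.921696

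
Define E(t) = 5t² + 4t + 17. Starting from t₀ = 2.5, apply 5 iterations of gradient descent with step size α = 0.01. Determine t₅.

E′(t) = 10t + 4
Step 1: E′(2.5) = 29; t₁ = 2.5 − 0.01·29 = 2.21
Step 2: E′(2.21) = 26.1; t₂ = 2.21 − 0.01·26.1 = 1.949
Step 3: E′(1.949) = 23.49; t₃ = 1.949 − 0.01·23.49 = 1.7141
Step 4: E′(1.7141) = 21.141; t₄ = 1.7141 − 0.01·21.141 = 1.50269
Step 5: E′(1.50269) = 19.0269; t₅ = 1.50269 − 0.01·19.0269 = 1.312421

1.312421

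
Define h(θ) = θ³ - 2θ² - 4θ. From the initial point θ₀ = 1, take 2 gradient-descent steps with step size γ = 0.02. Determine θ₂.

1.1954

h′(θ) = 3θ² - 4θ - 4
Step 1: h′(1) = -5; θ₁ = 1 − 0.02·(-5) = 1.1
Step 2: h′(1.1) = -4.77; θ₂ = 1.1 − 0.02·(-4.77) = 1.1954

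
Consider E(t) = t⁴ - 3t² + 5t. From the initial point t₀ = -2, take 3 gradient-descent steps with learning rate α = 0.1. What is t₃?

-1.71875

E′(t) = 4t³ - 6t + 5
Step 1: E′(-2) = -15; t₁ = -2 − 0.1·(-15) = -0.5
Step 2: E′(-0.5) = 7.5; t₂ = -0.5 − 0.1·7.5 = -1.25
Step 3: E′(-1.25) = 4.6875; t₃ = -1.25 − 0.1·4.6875 = -1.71875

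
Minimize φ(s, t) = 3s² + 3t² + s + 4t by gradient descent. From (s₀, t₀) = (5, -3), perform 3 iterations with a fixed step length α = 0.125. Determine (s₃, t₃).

∇φ = (6s + 1, 6t + 4)
Step 1: at (5, -3), ∇φ = (31, -14) → (5, -3) − 0.125·(31, -14) = (1.125, -1.25)
Step 2: at (1.125, -1.25), ∇φ = (7.75, -3.5) → (1.125, -1.25) − 0.125·(7.75, -3.5) = (0.15625, -0.8125)
Step 3: at (0.15625, -0.8125), ∇φ = (1.9375, -0.875) → (0.15625, -0.8125) − 0.125·(1.9375, -0.875) = (-0.0859375, -0.703125)

(-0.0859375, -0.703125)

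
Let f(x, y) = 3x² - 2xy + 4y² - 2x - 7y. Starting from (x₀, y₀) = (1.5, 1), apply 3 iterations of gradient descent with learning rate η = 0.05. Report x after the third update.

∇f = (6x - 2y - 2, -2x + 8y - 7)
(x₁, y₁) = (1.5, 1) − 0.05·(5, -2) = (1.25, 1.1)
(x₂, y₂) = (1.25, 1.1) − 0.05·(3.3, -0.7) = (1.085, 1.135)
(x₃, y₃) = (1.085, 1.135) − 0.05·(2.24, -0.09) = (0.973, 1.1395)
x = 0.973

0.973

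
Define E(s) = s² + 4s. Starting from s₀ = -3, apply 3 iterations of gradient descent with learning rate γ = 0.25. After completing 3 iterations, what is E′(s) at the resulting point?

E′(s) = 2s + 4
s₁ = -3 − 0.25·(-2) = -2.5
s₂ = -2.5 − 0.25·(-1) = -2.25
s₃ = -2.25 − 0.25·(-0.5) = -2.125
E′(s) at (-2.125) = -0.25

-0.25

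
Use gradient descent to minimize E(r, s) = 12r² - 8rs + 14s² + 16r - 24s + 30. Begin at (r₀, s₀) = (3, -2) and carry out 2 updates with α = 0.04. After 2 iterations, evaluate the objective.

23.67492608

∇E = (24r - 8s + 16, -8r + 28s - 24)
Step 1: at (3, -2), ∇E = (104, -104) → (3, -2) − 0.04·(104, -104) = (-1.16, 2.16)
Step 2: at (-1.16, 2.16), ∇E = (-29.12, 45.76) → (-1.16, 2.16) − 0.04·(-29.12, 45.76) = (0.0048, 0.3296)
E(0.0048, 0.3296) = 23.67492608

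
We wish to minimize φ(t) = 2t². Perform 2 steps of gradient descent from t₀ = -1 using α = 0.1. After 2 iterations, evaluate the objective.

φ′(t) = 4t
t₁ = -1 − 0.1·(-4) = -0.6
t₂ = -0.6 − 0.1·(-2.4) = -0.36
φ(-0.36) = 0.2592

0.2592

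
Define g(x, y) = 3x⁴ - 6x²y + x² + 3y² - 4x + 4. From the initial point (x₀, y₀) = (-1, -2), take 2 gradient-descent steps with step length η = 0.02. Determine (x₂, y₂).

∇g = (12x³ - 12xy + 2x - 4, -6x² + 6y)
Step 1: at (-1, -2), ∇g = (-42, -18) → (-1, -2) − 0.02·(-42, -18) = (-0.16, -1.64)
Step 2: at (-0.16, -1.64), ∇g = (-7.517952, -9.9936) → (-0.16, -1.64) − 0.02·(-7.517952, -9.9936) = (-0.00964096, -1.440128)

(-0.00964096, -1.440128)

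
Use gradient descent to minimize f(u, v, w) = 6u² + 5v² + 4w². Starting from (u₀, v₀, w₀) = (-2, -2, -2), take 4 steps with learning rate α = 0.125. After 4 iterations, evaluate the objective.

∇f = (12u, 10v, 8w)
(u₁, v₁, w₁) = (-2, -2, -2) − 0.125·(-24, -20, -16) = (1, 0.5, 0)
(u₂, v₂, w₂) = (1, 0.5, 0) − 0.125·(12, 5, 0) = (-0.5, -0.125, 0)
(u₃, v₃, w₃) = (-0.5, -0.125, 0) − 0.125·(-6, -1.25, 0) = (0.25, 0.03125, 0)
(u₄, v₄, w₄) = (0.25, 0.03125, 0) − 0.125·(3, 0.3125, 0) = (-0.125, -0.0078125, 0)
f(-0.125, -0.0078125, 0) = 0.09405517578125

0.09405517578125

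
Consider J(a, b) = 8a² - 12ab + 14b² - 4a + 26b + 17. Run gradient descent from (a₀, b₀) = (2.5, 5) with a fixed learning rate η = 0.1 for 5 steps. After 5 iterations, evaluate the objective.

2614580.0835902464

∇J = (16a - 12b - 4, -12a + 28b + 26)
Step 1: at (2.5, 5), ∇J = (-24, 136) → (2.5, 5) − 0.1·(-24, 136) = (4.9, -8.6)
Step 2: at (4.9, -8.6), ∇J = (177.6, -273.6) → (4.9, -8.6) − 0.1·(177.6, -273.6) = (-12.86, 18.76)
Step 3: at (-12.86, 18.76), ∇J = (-434.88, 705.6) → (-12.86, 18.76) − 0.1·(-434.88, 705.6) = (30.628, -51.8)
Step 4: at (30.628, -51.8), ∇J = (1107.648, -1791.936) → (30.628, -51.8) − 0.1·(1107.648, -1791.936) = (-80.1368, 127.3936)
Step 5: at (-80.1368, 127.3936), ∇J = (-2814.912, 4554.6624) → (-80.1368, 127.3936) − 0.1·(-2814.912, 4554.6624) = (201.3544, -328.07264)
J(201.3544, -328.07264) = 2614580.0835902464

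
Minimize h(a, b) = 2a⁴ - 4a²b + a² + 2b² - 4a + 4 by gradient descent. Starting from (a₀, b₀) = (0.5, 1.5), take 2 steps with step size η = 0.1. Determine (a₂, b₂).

(0.7224, 1.276)

∇h = (8a³ - 8ab + 2a - 4, -4a² + 4b)
(a₁, b₁) = (0.5, 1.5) − 0.1·(-8, 5) = (1.3, 1)
(a₂, b₂) = (1.3, 1) − 0.1·(5.776, -2.76) = (0.7224, 1.276)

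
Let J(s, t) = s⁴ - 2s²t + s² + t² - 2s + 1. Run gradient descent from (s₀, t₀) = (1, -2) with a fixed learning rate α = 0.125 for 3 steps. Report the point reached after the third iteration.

∇J = (4s³ - 4st + 2s - 2, -2s² + 2t)
Step 1: at (1, -2), ∇J = (12, -6) → (1, -2) − 0.125·(12, -6) = (-0.5, -1.25)
Step 2: at (-0.5, -1.25), ∇J = (-6, -3) → (-0.5, -1.25) − 0.125·(-6, -3) = (0.25, -0.875)
Step 3: at (0.25, -0.875), ∇J = (-0.5625, -1.875) → (0.25, -0.875) − 0.125·(-0.5625, -1.875) = (0.3203125, -0.640625)

(0.3203125, -0.640625)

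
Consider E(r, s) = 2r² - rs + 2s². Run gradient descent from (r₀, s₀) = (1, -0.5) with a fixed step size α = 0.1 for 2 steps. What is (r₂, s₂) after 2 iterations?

∇E = (4r - s, -r + 4s)
Step 1: at (1, -0.5), ∇E = (4.5, -3) → (1, -0.5) − 0.1·(4.5, -3) = (0.55, -0.2)
Step 2: at (0.55, -0.2), ∇E = (2.4, -1.35) → (0.55, -0.2) − 0.1·(2.4, -1.35) = (0.31, -0.065)

(0.31, -0.065)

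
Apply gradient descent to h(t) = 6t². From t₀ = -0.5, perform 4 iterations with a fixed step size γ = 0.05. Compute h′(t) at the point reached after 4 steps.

-0.1536

h′(t) = 12t
t₁ = -0.5 − 0.05·(-6) = -0.2
t₂ = -0.2 − 0.05·(-2.4) = -0.08
t₃ = -0.08 − 0.05·(-0.96) = -0.032
t₄ = -0.032 − 0.05·(-0.384) = -0.0128
h′(t) at (-0.0128) = -0.1536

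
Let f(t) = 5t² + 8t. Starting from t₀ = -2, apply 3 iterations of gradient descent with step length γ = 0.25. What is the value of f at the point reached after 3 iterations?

78.8125

f′(t) = 10t + 8
t₁ = -2 − 0.25·(-12) = 1
t₂ = 1 − 0.25·18 = -3.5
t₃ = -3.5 − 0.25·(-27) = 3.25
f(3.25) = 78.8125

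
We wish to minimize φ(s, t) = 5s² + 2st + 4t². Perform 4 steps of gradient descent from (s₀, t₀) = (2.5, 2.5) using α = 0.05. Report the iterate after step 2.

∇φ = (10s + 2t, 2s + 8t)
(s₁, t₁) = (2.5, 2.5) − 0.05·(30, 25) = (1, 1.25)
(s₂, t₂) = (1, 1.25) − 0.05·(12.5, 12) = (0.375, 0.65)

(0.375, 0.65)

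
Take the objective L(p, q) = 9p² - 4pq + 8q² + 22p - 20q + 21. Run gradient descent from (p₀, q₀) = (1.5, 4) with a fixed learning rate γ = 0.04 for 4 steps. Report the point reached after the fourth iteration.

∇L = (18p - 4q + 22, -4p + 16q - 20)
Step 1: at (1.5, 4), ∇L = (33, 38) → (1.5, 4) − 0.04·(33, 38) = (0.18, 2.48)
Step 2: at (0.18, 2.48), ∇L = (15.32, 18.96) → (0.18, 2.48) − 0.04·(15.32, 18.96) = (-0.4328, 1.7216)
Step 3: at (-0.4328, 1.7216), ∇L = (7.3232, 9.2768) → (-0.4328, 1.7216) − 0.04·(7.3232, 9.2768) = (-0.725728, 1.350528)
Step 4: at (-0.725728, 1.350528), ∇L = (3.534784, 4.51136) → (-0.725728, 1.350528) − 0.04·(3.534784, 4.51136) = (-0.86711936, 1.1700736)

(-0.86711936, 1.1700736)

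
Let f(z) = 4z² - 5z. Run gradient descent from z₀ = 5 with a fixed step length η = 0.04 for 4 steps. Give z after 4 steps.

f′(z) = 8z - 5
z₁ = 5 − 0.04·35 = 3.6
z₂ = 3.6 − 0.04·23.8 = 2.648
z₃ = 2.648 − 0.04·16.184 = 2.00064
z₄ = 2.00064 − 0.04·11.00512 = 1.5604352

1.5604352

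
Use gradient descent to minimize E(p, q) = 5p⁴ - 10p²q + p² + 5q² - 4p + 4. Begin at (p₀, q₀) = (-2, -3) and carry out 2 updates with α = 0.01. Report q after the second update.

∇E = (20p³ - 20pq + 2p - 4, -10p² + 10q)
Step 1: at (-2, -3), ∇E = (-288, -70) → (-2, -3) − 0.01·(-288, -70) = (0.88, -2.3)
Step 2: at (0.88, -2.3), ∇E = (51.86944, -30.744) → (0.88, -2.3) − 0.01·(51.86944, -30.744) = (0.3613056, -1.99256)
q = -1.99256

-1.99256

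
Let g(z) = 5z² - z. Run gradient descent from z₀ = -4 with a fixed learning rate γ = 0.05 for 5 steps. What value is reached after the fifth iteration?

-0.028125

g′(z) = 10z - 1
Step 1: g′(-4) = -41; z₁ = -4 − 0.05·(-41) = -1.95
Step 2: g′(-1.95) = -20.5; z₂ = -1.95 − 0.05·(-20.5) = -0.925
Step 3: g′(-0.925) = -10.25; z₃ = -0.925 − 0.05·(-10.25) = -0.4125
Step 4: g′(-0.4125) = -5.125; z₄ = -0.4125 − 0.05·(-5.125) = -0.15625
Step 5: g′(-0.15625) = -2.5625; z₅ = -0.15625 − 0.05·(-2.5625) = -0.028125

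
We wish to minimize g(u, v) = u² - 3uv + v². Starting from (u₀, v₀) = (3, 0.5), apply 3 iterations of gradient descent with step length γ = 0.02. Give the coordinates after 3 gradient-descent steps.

(2.768364, 0.945864)

∇g = (2u - 3v, -3u + 2v)
Step 1: at (3, 0.5), ∇g = (4.5, -8) → (3, 0.5) − 0.02·(4.5, -8) = (2.91, 0.66)
Step 2: at (2.91, 0.66), ∇g = (3.84, -7.41) → (2.91, 0.66) − 0.02·(3.84, -7.41) = (2.8332, 0.8082)
Step 3: at (2.8332, 0.8082), ∇g = (3.2418, -6.8832) → (2.8332, 0.8082) − 0.02·(3.2418, -6.8832) = (2.768364, 0.945864)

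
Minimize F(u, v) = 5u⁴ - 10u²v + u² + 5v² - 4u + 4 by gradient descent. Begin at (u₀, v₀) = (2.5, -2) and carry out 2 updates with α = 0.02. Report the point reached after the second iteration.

∇F = (20u³ - 20uv + 2u - 4, -10u² + 10v)
(u₁, v₁) = (2.5, -2) − 0.02·(413.5, -82.5) = (-5.77, -0.35)
(u₂, v₂) = (-5.77, -0.35) − 0.02·(-3897.93066, -336.429) = (72.1886132, 6.37858)

(72.1886132, 6.37858)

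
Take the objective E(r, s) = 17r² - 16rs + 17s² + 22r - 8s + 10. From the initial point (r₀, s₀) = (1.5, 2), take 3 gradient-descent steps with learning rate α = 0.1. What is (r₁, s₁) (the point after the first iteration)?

∇E = (34r - 16s + 22, -16r + 34s - 8)
(r₁, s₁) = (1.5, 2) − 0.1·(41, 36) = (-2.6, -1.6)

(-2.6, -1.6)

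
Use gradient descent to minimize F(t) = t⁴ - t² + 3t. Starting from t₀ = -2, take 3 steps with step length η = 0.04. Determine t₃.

-1.06322176

F′(t) = 4t³ - 2t + 3
t₁ = -2 − 0.04·(-25) = -1
t₂ = -1 − 0.04·1 = -1.04
t₃ = -1.04 − 0.04·0.580544 = -1.06322176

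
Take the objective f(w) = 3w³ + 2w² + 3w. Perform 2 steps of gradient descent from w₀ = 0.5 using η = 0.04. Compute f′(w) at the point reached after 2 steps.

f′(w) = 9w² + 4w + 3
Step 1: f′(0.5) = 7.25; w₁ = 0.5 − 0.04·7.25 = 0.21
Step 2: f′(0.21) = 4.2369; w₂ = 0.21 − 0.04·4.2369 = 0.040524
f′(w) at (0.040524) = 3.176875751184

3.176875751184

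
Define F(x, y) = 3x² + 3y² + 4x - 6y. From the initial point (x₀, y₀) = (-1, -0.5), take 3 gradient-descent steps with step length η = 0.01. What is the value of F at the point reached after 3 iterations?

0.55324428248

∇F = (6x + 4, 6y - 6)
Step 1: at (-1, -0.5), ∇F = (-2, -9) → (-1, -0.5) − 0.01·(-2, -9) = (-0.98, -0.41)
Step 2: at (-0.98, -0.41), ∇F = (-1.88, -8.46) → (-0.98, -0.41) − 0.01·(-1.88, -8.46) = (-0.9612, -0.3254)
Step 3: at (-0.9612, -0.3254), ∇F = (-1.7672, -7.9524) → (-0.9612, -0.3254) − 0.01·(-1.7672, -7.9524) = (-0.943528, -0.245876)
F(-0.943528, -0.245876) = 0.55324428248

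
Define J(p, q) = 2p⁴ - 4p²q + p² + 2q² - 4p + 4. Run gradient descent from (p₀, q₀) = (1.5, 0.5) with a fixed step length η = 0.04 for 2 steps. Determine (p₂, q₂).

∇J = (8p³ - 8pq + 2p - 4, -4p² + 4q)
(p₁, q₁) = (1.5, 0.5) − 0.04·(20, -7) = (0.7, 0.78)
(p₂, q₂) = (0.7, 0.78) − 0.04·(-4.224, 1.16) = (0.86896, 0.7336)

(0.86896, 0.7336)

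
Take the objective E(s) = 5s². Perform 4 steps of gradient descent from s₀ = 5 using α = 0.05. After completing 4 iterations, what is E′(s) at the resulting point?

3.125

E′(s) = 10s
s₁ = 5 − 0.05·50 = 2.5
s₂ = 2.5 − 0.05·25 = 1.25
s₃ = 1.25 − 0.05·12.5 = 0.625
s₄ = 0.625 − 0.05·6.25 = 0.3125
E′(s) at (0.3125) = 3.125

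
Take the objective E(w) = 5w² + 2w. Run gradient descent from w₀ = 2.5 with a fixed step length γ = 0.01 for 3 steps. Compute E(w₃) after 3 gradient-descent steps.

E′(w) = 10w + 2
Step 1: E′(2.5) = 27; w₁ = 2.5 − 0.01·27 = 2.23
Step 2: E′(2.23) = 24.3; w₂ = 2.23 − 0.01·24.3 = 1.987
Step 3: E′(1.987) = 21.87; w₃ = 1.987 − 0.01·21.87 = 1.7683
E(1.7683) = 19.17102445

19.17102445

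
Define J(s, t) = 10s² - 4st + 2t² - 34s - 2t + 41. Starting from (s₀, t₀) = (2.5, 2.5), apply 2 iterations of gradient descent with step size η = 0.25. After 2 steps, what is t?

∇J = (20s - 4t - 34, -4s + 4t - 2)
(s₁, t₁) = (2.5, 2.5) − 0.25·(6, -2) = (1, 3)
(s₂, t₂) = (1, 3) − 0.25·(-26, 6) = (7.5, 1.5)
t = 1.5

1.5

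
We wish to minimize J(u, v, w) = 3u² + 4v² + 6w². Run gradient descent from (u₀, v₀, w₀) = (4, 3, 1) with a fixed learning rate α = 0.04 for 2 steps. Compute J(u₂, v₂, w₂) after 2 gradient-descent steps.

∇J = (6u, 8v, 12w)
(u₁, v₁, w₁) = (4, 3, 1) − 0.04·(24, 24, 12) = (3.04, 2.04, 0.52)
(u₂, v₂, w₂) = (3.04, 2.04, 0.52) − 0.04·(18.24, 16.32, 6.24) = (2.3104, 1.3872, 0.2704)
J(2.3104, 1.3872, 0.2704) = 24.1498368

24.1498368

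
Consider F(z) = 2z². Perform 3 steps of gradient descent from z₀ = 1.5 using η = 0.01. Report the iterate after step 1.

F′(z) = 4z
z₁ = 1.5 − 0.01·6 = 1.44

1.44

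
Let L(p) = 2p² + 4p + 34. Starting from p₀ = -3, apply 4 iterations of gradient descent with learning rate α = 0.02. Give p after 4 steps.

L′(p) = 4p + 4
p₁ = -3 − 0.02·(-8) = -2.84
p₂ = -2.84 − 0.02·(-7.36) = -2.6928
p₃ = -2.6928 − 0.02·(-6.7712) = -2.557376
p₄ = -2.557376 − 0.02·(-6.229504) = -2.43278592

-2.43278592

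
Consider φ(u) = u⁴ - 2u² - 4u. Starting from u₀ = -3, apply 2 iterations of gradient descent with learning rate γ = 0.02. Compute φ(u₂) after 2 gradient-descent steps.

φ′(u) = 4u³ - 4u - 4
Step 1: φ′(-3) = -100; u₁ = -3 − 0.02·(-100) = -1
Step 2: φ′(-1) = -4; u₂ = -1 − 0.02·(-4) = -0.92
φ(-0.92) = 2.70359296

2.70359296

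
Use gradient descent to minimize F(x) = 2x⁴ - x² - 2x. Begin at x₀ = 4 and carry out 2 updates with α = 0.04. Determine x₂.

F′(x) = 8x³ - 2x - 2
Step 1: F′(4) = 502; x₁ = 4 − 0.04·502 = -16.08
Step 2: F′(-16.08) = -33231.821696; x₂ = -16.08 − 0.04·(-33231.821696) = 1313.19286784

1313.19286784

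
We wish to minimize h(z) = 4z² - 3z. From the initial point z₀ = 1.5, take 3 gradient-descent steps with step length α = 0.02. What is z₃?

h′(z) = 8z - 3
Step 1: h′(1.5) = 9; z₁ = 1.5 − 0.02·9 = 1.32
Step 2: h′(1.32) = 7.56; z₂ = 1.32 − 0.02·7.56 = 1.1688
Step 3: h′(1.1688) = 6.3504; z₃ = 1.1688 − 0.02·6.3504 = 1.041792

1.041792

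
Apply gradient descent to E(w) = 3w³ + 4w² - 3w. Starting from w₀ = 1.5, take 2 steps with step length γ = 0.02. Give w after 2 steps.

0.6778995

E′(w) = 9w² + 8w - 3
Step 1: E′(1.5) = 29.25; w₁ = 1.5 − 0.02·29.25 = 0.915
Step 2: E′(0.915) = 11.855025; w₂ = 0.915 − 0.02·11.855025 = 0.6778995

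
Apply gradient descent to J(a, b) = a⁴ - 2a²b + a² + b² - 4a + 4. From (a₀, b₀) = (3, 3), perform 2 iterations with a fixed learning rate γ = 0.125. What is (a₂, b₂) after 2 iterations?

∇J = (4a³ - 4ab + 2a - 4, -2a² + 2b)
Step 1: at (3, 3), ∇J = (74, -12) → (3, 3) − 0.125·(74, -12) = (-6.25, 4.5)
Step 2: at (-6.25, 4.5), ∇J = (-880.5625, -69.125) → (-6.25, 4.5) − 0.125·(-880.5625, -69.125) = (103.8203125, 13.140625)

(103.8203125, 13.140625)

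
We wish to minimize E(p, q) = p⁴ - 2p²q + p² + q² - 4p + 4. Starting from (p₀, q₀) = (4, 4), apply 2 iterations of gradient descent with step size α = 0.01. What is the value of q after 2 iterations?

4.238432

∇E = (4p³ - 4pq + 2p - 4, -2p² + 2q)
Step 1: at (4, 4), ∇E = (196, -24) → (4, 4) − 0.01·(196, -24) = (2.04, 4.24)
Step 2: at (2.04, 4.24), ∇E = (-0.559744, 0.1568) → (2.04, 4.24) − 0.01·(-0.559744, 0.1568) = (2.04559744, 4.238432)
q = 4.238432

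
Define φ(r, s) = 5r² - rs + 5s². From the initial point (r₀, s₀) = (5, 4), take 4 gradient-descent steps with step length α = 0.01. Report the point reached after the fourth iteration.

(3.39958445, 2.77216204)

∇φ = (10r - s, -r + 10s)
Step 1: at (5, 4), ∇φ = (46, 35) → (5, 4) − 0.01·(46, 35) = (4.54, 3.65)
Step 2: at (4.54, 3.65), ∇φ = (41.75, 31.96) → (4.54, 3.65) − 0.01·(41.75, 31.96) = (4.1225, 3.3304)
Step 3: at (4.1225, 3.3304), ∇φ = (37.8946, 29.1815) → (4.1225, 3.3304) − 0.01·(37.8946, 29.1815) = (3.743554, 3.038585)
Step 4: at (3.743554, 3.038585), ∇φ = (34.396955, 26.642296) → (3.743554, 3.038585) − 0.01·(34.396955, 26.642296) = (3.39958445, 2.77216204)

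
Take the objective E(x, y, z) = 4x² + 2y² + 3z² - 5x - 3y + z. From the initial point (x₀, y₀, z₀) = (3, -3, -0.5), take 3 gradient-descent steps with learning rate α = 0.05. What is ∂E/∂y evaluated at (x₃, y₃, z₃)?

-7.68

∇E = (8x - 5, 4y - 3, 6z + 1)
(x₁, y₁, z₁) = (3, -3, -0.5) − 0.05·(19, -15, -2) = (2.05, -2.25, -0.4)
(x₂, y₂, z₂) = (2.05, -2.25, -0.4) − 0.05·(11.4, -12, -1.4) = (1.48, -1.65, -0.33)
(x₃, y₃, z₃) = (1.48, -1.65, -0.33) − 0.05·(6.84, -9.6, -0.98) = (1.138, -1.17, -0.281)
∂E/∂y at (1.138, -1.17, -0.281) = -7.68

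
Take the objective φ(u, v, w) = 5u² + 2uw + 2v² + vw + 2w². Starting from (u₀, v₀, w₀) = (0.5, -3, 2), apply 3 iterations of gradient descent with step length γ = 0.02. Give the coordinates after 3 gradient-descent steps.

(0.073728, -2.439968, 1.676016)

∇φ = (10u + 2w, 4v + w, 2u + v + 4w)
(u₁, v₁, w₁) = (0.5, -3, 2) − 0.02·(9, -10, 6) = (0.32, -2.8, 1.88)
(u₂, v₂, w₂) = (0.32, -2.8, 1.88) − 0.02·(6.96, -9.32, 5.36) = (0.1808, -2.6136, 1.7728)
(u₃, v₃, w₃) = (0.1808, -2.6136, 1.7728) − 0.02·(5.3536, -8.6816, 4.8392) = (0.073728, -2.439968, 1.676016)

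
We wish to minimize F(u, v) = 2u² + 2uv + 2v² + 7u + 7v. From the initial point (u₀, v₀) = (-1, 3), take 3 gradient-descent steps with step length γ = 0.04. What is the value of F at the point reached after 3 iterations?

2.111887998976

∇F = (4u + 2v + 7, 2u + 4v + 7)
(u₁, v₁) = (-1, 3) − 0.04·(9, 17) = (-1.36, 2.32)
(u₂, v₂) = (-1.36, 2.32) − 0.04·(6.2, 13.56) = (-1.608, 1.7776)
(u₃, v₃) = (-1.608, 1.7776) − 0.04·(4.1232, 10.8944) = (-1.772928, 1.341824)
F(-1.772928, 1.341824) = 2.111887998976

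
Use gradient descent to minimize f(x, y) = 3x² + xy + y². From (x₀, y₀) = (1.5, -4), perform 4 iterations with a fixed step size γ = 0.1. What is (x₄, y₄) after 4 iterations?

∇f = (6x + y, x + 2y)
Step 1: at (1.5, -4), ∇f = (5, -6.5) → (1.5, -4) − 0.1·(5, -6.5) = (1, -3.35)
Step 2: at (1, -3.35), ∇f = (2.65, -5.7) → (1, -3.35) − 0.1·(2.65, -5.7) = (0.735, -2.78)
Step 3: at (0.735, -2.78), ∇f = (1.63, -4.825) → (0.735, -2.78) − 0.1·(1.63, -4.825) = (0.572, -2.2975)
Step 4: at (0.572, -2.2975), ∇f = (1.1345, -4.023) → (0.572, -2.2975) − 0.1·(1.1345, -4.023) = (0.45855, -1.8952)

(0.45855, -1.8952)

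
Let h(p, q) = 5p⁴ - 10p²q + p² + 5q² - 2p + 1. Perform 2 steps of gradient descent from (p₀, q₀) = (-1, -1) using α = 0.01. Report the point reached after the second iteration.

∇h = (20p³ - 20pq + 2p - 2, -10p² + 10q)
(p₁, q₁) = (-1, -1) − 0.01·(-44, -20) = (-0.56, -0.8)
(p₂, q₂) = (-0.56, -0.8) − 0.01·(-15.59232, -11.136) = (-0.4040768, -0.68864)

(-0.4040768, -0.68864)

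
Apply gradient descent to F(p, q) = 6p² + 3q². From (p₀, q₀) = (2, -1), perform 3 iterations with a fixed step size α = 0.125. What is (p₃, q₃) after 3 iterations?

∇F = (12p, 6q)
(p₁, q₁) = (2, -1) − 0.125·(24, -6) = (-1, -0.25)
(p₂, q₂) = (-1, -0.25) − 0.125·(-12, -1.5) = (0.5, -0.0625)
(p₃, q₃) = (0.5, -0.0625) − 0.125·(6, -0.375) = (-0.25, -0.015625)

(-0.25, -0.015625)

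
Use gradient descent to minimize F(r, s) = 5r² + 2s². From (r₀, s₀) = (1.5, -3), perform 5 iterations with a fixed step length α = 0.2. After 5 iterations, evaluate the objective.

∇F = (10r, 4s)
(r₁, s₁) = (1.5, -3) − 0.2·(15, -12) = (-1.5, -0.6)
(r₂, s₂) = (-1.5, -0.6) − 0.2·(-15, -2.4) = (1.5, -0.12)
(r₃, s₃) = (1.5, -0.12) − 0.2·(15, -0.48) = (-1.5, -0.024)
(r₄, s₄) = (-1.5, -0.024) − 0.2·(-15, -0.096) = (1.5, -0.0048)
(r₅, s₅) = (1.5, -0.0048) − 0.2·(15, -0.0192) = (-1.5, -0.00096)
F(-1.5, -0.00096) = 11.2500018432

11.2500018432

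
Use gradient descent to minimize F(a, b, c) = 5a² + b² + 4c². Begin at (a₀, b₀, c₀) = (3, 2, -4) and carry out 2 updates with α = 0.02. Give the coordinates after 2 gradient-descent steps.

(1.92, 1.8432, -2.8224)

∇F = (10a, 2b, 8c)
Step 1: at (3, 2, -4), ∇F = (30, 4, -32) → (3, 2, -4) − 0.02·(30, 4, -32) = (2.4, 1.92, -3.36)
Step 2: at (2.4, 1.92, -3.36), ∇F = (24, 3.84, -26.88) → (2.4, 1.92, -3.36) − 0.02·(24, 3.84, -26.88) = (1.92, 1.8432, -2.8224)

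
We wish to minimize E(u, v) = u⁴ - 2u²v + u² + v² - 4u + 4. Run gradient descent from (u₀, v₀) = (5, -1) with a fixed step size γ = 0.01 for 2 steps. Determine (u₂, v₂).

∇E = (4u³ - 4uv + 2u - 4, -2u² + 2v)
Step 1: at (5, -1), ∇E = (526, -52) → (5, -1) − 0.01·(526, -52) = (-0.26, -0.48)
Step 2: at (-0.26, -0.48), ∇E = (-5.089504, -1.0952) → (-0.26, -0.48) − 0.01·(-5.089504, -1.0952) = (-0.20910496, -0.469048)

(-0.20910496, -0.469048)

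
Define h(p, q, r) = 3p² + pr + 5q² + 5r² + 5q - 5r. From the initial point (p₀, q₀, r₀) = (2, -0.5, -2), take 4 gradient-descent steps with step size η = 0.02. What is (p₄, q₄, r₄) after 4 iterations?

∇h = (6p + r, 10q + 5, p + 10r - 5)
(p₁, q₁, r₁) = (2, -0.5, -2) − 0.02·(10, 0, -23) = (1.8, -0.5, -1.54)
(p₂, q₂, r₂) = (1.8, -0.5, -1.54) − 0.02·(9.26, 0, -18.6) = (1.6148, -0.5, -1.168)
(p₃, q₃, r₃) = (1.6148, -0.5, -1.168) − 0.02·(8.5208, 0, -15.0652) = (1.444384, -0.5, -0.866696)
(p₄, q₄, r₄) = (1.444384, -0.5, -0.866696) − 0.02·(7.799608, 0, -12.222576) = (1.28839184, -0.5, -0.62224448)

(1.28839184, -0.5, -0.62224448)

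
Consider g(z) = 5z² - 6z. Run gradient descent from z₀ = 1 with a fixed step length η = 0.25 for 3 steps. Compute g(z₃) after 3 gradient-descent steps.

7.3125

g′(z) = 10z - 6
Step 1: g′(1) = 4; z₁ = 1 − 0.25·4 = 0
Step 2: g′(0) = -6; z₂ = 0 − 0.25·(-6) = 1.5
Step 3: g′(1.5) = 9; z₃ = 1.5 − 0.25·9 = -0.75
g(-0.75) = 7.3125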